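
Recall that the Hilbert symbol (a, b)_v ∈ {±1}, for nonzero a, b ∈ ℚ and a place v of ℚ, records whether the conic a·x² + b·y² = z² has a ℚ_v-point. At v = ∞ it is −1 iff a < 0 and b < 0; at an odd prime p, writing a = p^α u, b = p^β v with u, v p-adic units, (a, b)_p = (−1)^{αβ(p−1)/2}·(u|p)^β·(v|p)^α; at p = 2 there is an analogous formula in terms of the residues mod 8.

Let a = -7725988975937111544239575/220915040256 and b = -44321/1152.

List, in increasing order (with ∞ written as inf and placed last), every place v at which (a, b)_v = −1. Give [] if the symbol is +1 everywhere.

[7, 13, 19, 23, 47, inf]

Mod squares: a ≡ -1630447, b ≡ -88642. Check v ∈ {∞, 2, 3, 5, 7, 11, 13, 17, 19, 23, 41, 47}.
v=13: a=13^1·(≡2), b=13^0·(≡6) mod 13; (2|13)=-1, (6|13)=-1; (−1)^{1·0·6}·(-1)^0·(-1)^1 = -1.
v=47: a=47^4·(≡45), b=47^1·(≡41) mod 47; (45|47)=-1, (41|47)=-1; (−1)^{4·1·23}·(-1)^1·(-1)^4 = -1.
v=41: a=41^3·(≡11), b=41^1·(≡27) mod 41; (11|41)=-1, (27|41)=-1; (−1)^{3·1·20}·(-1)^1·(-1)^3 = +1.
v=23: a=23^3·(≡15), b=23^1·(≡14) mod 23; (15|23)=-1, (14|23)=-1; (−1)^{3·1·11}·(-1)^1·(-1)^3 = -1.
v=∞: -1630447 < 0 and -88642 < 0  ⇒  (a,b)_∞ = -1.
v=11: a=11^2·(≡10), b=11^0·(≡8) mod 11; (10|11)=-1, (8|11)=-1; (−1)^{2·0·5}·(-1)^0·(-1)^2 = +1.
v=2: v_2(a)=-20, v_2(b)=-7; units ≡ 1, 7 (mod 8); ε·ε+αω+βω = 0·1+-20·0+-7·0 ≡ 0  ⇒  (a,b)_2 = +1.
v=19: a=19^3·(≡10), b=19^0·(≡10) mod 19; (10|19)=-1, (10|19)=-1; (−1)^{3·0·9}·(-1)^0·(-1)^3 = -1.
v=3: a=3^-6·(≡2), b=3^-2·(≡2) mod 3; (2|3)=-1, (2|3)=-1; (−1)^{-6·-2·1}·(-1)^-2·(-1)^-6 = +1.
v=7: a=7^1·(≡2), b=7^0·(≡6) mod 7; (2|7)=+1, (6|7)=-1; (−1)^{1·0·3}·(+1)^0·(-1)^1 = -1.
v=5: a=5^2·(≡2), b=5^0·(≡2) mod 5; (2|5)=-1, (2|5)=-1; (−1)^{2·0·2}·(-1)^0·(-1)^2 = +1.
v=17: a=17^-2·(≡14), b=17^0·(≡9) mod 17; (14|17)=-1, (9|17)=+1; (−1)^{-2·0·8}·(-1)^0·(+1)^-2 = +1.
Ram(-1630447, -88642) = {7, 13, 19, 23, 47, ∞}; no ℚ_7-point on the conic.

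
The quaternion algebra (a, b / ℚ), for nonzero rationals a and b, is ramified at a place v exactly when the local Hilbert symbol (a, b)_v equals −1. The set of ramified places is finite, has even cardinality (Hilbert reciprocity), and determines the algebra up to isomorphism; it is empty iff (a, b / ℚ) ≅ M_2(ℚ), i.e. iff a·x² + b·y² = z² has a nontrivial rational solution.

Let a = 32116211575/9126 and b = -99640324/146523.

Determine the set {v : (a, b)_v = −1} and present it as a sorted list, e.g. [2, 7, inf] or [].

[2, 3]

(a, b) ≡ (42, -3) mod (ℚ^×)²; places V = {2, 3, 5, 7, 13, 17, 19, 23, 31, ∞}.
(a,b)_17: α=0, u≡16; β=-2, v≡3 (mod 17); (16|17)=+1, (3|17)=-1; sign (−1)^0·+1^-2·-1^0 = +1.
(a,b)_13: α=-2, u≡3; β=-2, v≡1 (mod 13); (3|13)=+1, (1|13)=+1; sign (−1)^0·+1^-2·+1^-2 = +1.
(a,b)_23: α=2, u≡17; β=2, v≡17 (mod 23); (17|23)=-1, (17|23)=-1; sign (−1)^0·-1^2·-1^2 = +1.
(a,b)_19: α=2, u≡16; β=0, v≡6 (mod 19); (16|19)=+1, (6|19)=+1; sign (−1)^0·+1^0·+1^2 = +1.
(a,b)_5: α=2, u≡3; β=0, v≡2 (mod 5); (3|5)=-1, (2|5)=-1; sign (−1)^0·-1^0·-1^2 = +1.
(a,b)_3: α=-3, u≡2; β=-1, v≡2 (mod 3); (2|3)=-1, (2|3)=-1; sign (−1)^1·-1^-1·-1^-3 = -1.
(a,b)_7: α=1, u≡6; β=2, v≡4 (mod 7); (6|7)=-1, (4|7)=+1; sign (−1)^0·-1^2·+1^1 = +1.
(a,b)_∞: sgn(42)=+, sgn(-3)=−, so +1.
(a,b)_31: α=2, u≡15; β=2, v≡28 (mod 31); (15|31)=-1, (28|31)=+1; sign (−1)^0·-1^2·+1^2 = +1.
(a,b)_2: α=-1, β=2; u≡5, v≡5 (mod 8); ε(u)ε(v)=0·0, αω(v)=-1·1, βω(u)=2·1; sum ≡ 1  ⇒  -1.
|Ram(42, -3)| = 2, even; anisotropic at {2, 3}.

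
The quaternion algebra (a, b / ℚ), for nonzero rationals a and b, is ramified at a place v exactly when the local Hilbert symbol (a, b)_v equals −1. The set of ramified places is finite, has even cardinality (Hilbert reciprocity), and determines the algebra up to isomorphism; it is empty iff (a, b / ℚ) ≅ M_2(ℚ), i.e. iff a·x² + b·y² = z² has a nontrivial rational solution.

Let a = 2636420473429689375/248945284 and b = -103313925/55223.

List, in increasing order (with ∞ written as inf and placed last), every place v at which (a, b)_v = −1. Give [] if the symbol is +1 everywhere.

[13, 23]

Mod squares: a ≡ 247, b ≡ -62491. Check v ∈ {∞, 2, 3, 5, 7, 11, 13, 19, 23}.
v=3: a=3^4·(≡1), b=3^2·(≡2) mod 3; (1|3)=+1, (2|3)=-1; (−1)^{4·2·1}·(+1)^2·(-1)^4 = +1.
v=∞: 247 > 0 and -62491 < 0  ⇒  (a,b)_∞ = +1.
v=19: a=19^3·(≡14), b=19^1·(≡6) mod 19; (14|19)=-1, (6|19)=+1; (−1)^{3·1·9}·(-1)^1·(+1)^3 = +1.
v=23: a=23^-2·(≡5), b=23^-1·(≡21) mod 23; (5|23)=-1, (21|23)=-1; (−1)^{-2·-1·11}·(-1)^-1·(-1)^-2 = -1.
v=11: a=11^2·(≡1), b=11^1·(≡7) mod 11; (1|11)=+1, (7|11)=-1; (−1)^{2·1·5}·(+1)^1·(-1)^2 = +1.
v=2: v_2(a)=-2, v_2(b)=0; units ≡ 7, 5 (mod 8); ε·ε+αω+βω = 1·0+-2·1+0·0 ≡ 0  ⇒  (a,b)_2 = +1.
v=7: a=7^-6·(≡1), b=7^-4·(≡3) mod 7; (1|7)=+1, (3|7)=-1; (−1)^{-6·-4·3}·(+1)^-4·(-1)^-6 = +1.
v=5: a=5^4·(≡2), b=5^2·(≡1) mod 5; (2|5)=-1, (1|5)=+1; (−1)^{4·2·2}·(-1)^2·(+1)^4 = +1.
v=13: a=13^7·(≡6), b=13^3·(≡4) mod 13; (6|13)=-1, (4|13)=+1; (−1)^{7·3·6}·(-1)^3·(+1)^7 = -1.
Ram(247, -62491) = {13, 23}; no ℚ_13-point on the conic.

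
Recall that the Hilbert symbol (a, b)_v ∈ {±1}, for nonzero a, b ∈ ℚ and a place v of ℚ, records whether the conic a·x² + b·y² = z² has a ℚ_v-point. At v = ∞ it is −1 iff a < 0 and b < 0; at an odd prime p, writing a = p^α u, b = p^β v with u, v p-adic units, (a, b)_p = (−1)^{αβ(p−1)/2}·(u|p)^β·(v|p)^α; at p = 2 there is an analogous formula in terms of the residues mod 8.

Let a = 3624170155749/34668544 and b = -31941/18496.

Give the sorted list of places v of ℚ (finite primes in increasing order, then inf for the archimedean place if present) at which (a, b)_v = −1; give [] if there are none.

[7, 29]

(a, b) ≡ (6061, -21) mod (ℚ^×)²; places V = {2, 3, 7, 11, 13, 17, 19, 23, 29, ∞}.
(a,b)_2: α=-16, β=-6; u≡5, v≡3 (mod 8); ε(u)ε(v)=0·1, αω(v)=-16·1, βω(u)=-6·1; sum ≡ 0  ⇒  +1.
(a,b)_3: α=4, u≡1; β=3, v≡2 (mod 3); (1|3)=+1, (2|3)=-1; sign (−1)^0·+1^3·-1^4 = +1.
(a,b)_23: α=-2, u≡6; β=0, v≡13 (mod 23); (6|23)=+1, (13|23)=+1; sign (−1)^0·+1^0·+1^-2 = +1.
(a,b)_13: α=2, u≡9; β=2, v≡11 (mod 13); (9|13)=+1, (11|13)=-1; sign (−1)^0·+1^2·-1^2 = +1.
(a,b)_19: α=3, u≡13; β=0, v≡4 (mod 19); (13|19)=-1, (4|19)=+1; sign (−1)^0·-1^0·+1^3 = +1.
(a,b)_∞: sgn(6061)=+, sgn(-21)=−, so +1.
(a,b)_17: α=0, u≡8; β=-2, v≡8 (mod 17); (8|17)=+1, (8|17)=+1; sign (−1)^0·+1^-2·+1^0 = +1.
(a,b)_11: α=3, u≡5; β=0, v≡5 (mod 11); (5|11)=+1, (5|11)=+1; sign (−1)^0·+1^0·+1^3 = +1.
(a,b)_7: α=0, u≡3; β=1, v≡4 (mod 7); (3|7)=-1, (4|7)=+1; sign (−1)^0·-1^1·+1^0 = -1.
(a,b)_29: α=1, u≡13; β=0, v≡2 (mod 29); (13|29)=+1, (2|29)=-1; sign (−1)^0·+1^0·-1^1 = -1.
Ram(6061, -21) = {7, 29}; no ℚ_7-point on the conic.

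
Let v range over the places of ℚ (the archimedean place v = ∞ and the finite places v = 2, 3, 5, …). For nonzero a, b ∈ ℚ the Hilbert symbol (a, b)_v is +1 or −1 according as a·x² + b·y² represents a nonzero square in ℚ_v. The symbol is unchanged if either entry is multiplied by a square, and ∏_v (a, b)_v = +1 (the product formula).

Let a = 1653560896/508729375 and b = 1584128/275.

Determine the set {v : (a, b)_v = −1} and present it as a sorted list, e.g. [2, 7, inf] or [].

(a, b) ≡ (7, 17017) mod (ℚ^×)²; places V = {2, 5, 7, 11, 13, 17, 23, 31, ∞}.
(a,b)_17: α=2, u≡7; β=1, v≡8 (mod 17); (7|17)=-1, (8|17)=+1; sign (−1)^0·-1^1·+1^2 = -1.
(a,b)_5: α=-4, u≡3; β=-2, v≡3 (mod 5); (3|5)=-1, (3|5)=-1; sign (−1)^0·-1^-2·-1^-4 = +1.
(a,b)_11: α=-2, u≡2; β=-1, v≡6 (mod 11); (2|11)=-1, (6|11)=-1; sign (−1)^0·-1^-1·-1^-2 = -1.
(a,b)_23: α=2, u≡5; β=0, v≡20 (mod 23); (5|23)=-1, (20|23)=-1; sign (−1)^0·-1^0·-1^2 = +1.
(a,b)_2: α=6, β=10; u≡7, v≡1 (mod 8); ε(u)ε(v)=1·0, αω(v)=6·0, βω(u)=10·0; sum ≡ 0  ⇒  +1.
(a,b)_31: α=-2, u≡5; β=0, v≡24 (mod 31); (5|31)=+1, (24|31)=-1; sign (−1)^0·+1^0·-1^-2 = +1.
(a,b)_13: α=2, u≡7; β=1, v≡10 (mod 13); (7|13)=-1, (10|13)=+1; sign (−1)^0·-1^1·+1^2 = -1.
(a,b)_7: α=-1, u≡1; β=1, v≡4 (mod 7); (1|7)=+1, (4|7)=+1; sign (−1)^1·+1^1·+1^-1 = -1.
(a,b)_∞: sgn(7)=+, sgn(17017)=+, so +1.
|Ram(7, 17017)| = 4, even; anisotropic at {7, 11, 13, 17}.

[7, 11, 13, 17]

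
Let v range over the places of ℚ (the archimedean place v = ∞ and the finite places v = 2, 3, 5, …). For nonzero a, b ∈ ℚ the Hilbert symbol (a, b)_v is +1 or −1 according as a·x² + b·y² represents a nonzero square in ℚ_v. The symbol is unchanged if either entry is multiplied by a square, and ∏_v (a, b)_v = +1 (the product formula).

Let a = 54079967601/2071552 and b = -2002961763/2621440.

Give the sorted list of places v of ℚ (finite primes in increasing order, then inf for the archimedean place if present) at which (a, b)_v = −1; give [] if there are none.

[5, 7]

(a, b) ≡ (7, -30) mod (ℚ^×)²; places V = {2, 3, 5, 7, 11, 17, 29, ∞}.
(a,b)_11: α=2, u≡10; β=2, v≡3 (mod 11); (10|11)=-1, (3|11)=+1; sign (−1)^0·-1^2·+1^2 = +1.
(a,b)_29: α=2, u≡13; β=2, v≡7 (mod 29); (13|29)=+1, (7|29)=+1; sign (−1)^0·+1^2·+1^2 = +1.
(a,b)_∞: sgn(7)=+, sgn(-30)=−, so +1.
(a,b)_17: α=-2, u≡12; β=0, v≡8 (mod 17); (12|17)=-1, (8|17)=+1; sign (−1)^0·-1^0·+1^-2 = +1.
(a,b)_7: α=-1, u≡4; β=0, v≡3 (mod 7); (4|7)=+1, (3|7)=-1; sign (−1)^0·+1^0·-1^-1 = -1.
(a,b)_3: α=12, u≡1; β=9, v≡2 (mod 3); (1|3)=+1, (2|3)=-1; sign (−1)^0·+1^9·-1^12 = +1.
(a,b)_2: α=-10, β=-19; u≡7, v≡1 (mod 8); ε(u)ε(v)=1·0, αω(v)=-10·0, βω(u)=-19·0; sum ≡ 0  ⇒  +1.
(a,b)_5: α=0, u≡3; β=-1, v≡4 (mod 5); (3|5)=-1, (4|5)=+1; sign (−1)^0·-1^-1·+1^0 = -1.
(7, -30 / ℚ) ramifies at {5, 7}: a division algebra.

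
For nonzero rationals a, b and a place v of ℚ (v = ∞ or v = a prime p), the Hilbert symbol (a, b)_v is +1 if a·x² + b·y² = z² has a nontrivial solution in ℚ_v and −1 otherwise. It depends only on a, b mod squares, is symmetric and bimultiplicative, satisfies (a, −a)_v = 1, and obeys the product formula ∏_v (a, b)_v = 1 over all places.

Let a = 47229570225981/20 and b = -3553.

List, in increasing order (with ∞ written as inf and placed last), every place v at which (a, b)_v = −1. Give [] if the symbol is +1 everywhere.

[5, 11, 17, 19]

Mod squares: a ≡ 230945, b ≡ -3553. Check v ∈ {∞, 2, 3, 5, 11, 13, 17, 19}.
v=13: a=13^1·(≡7), b=13^0·(≡9) mod 13; (7|13)=-1, (9|13)=+1; (−1)^{1·0·6}·(-1)^0·(+1)^1 = +1.
v=∞: 230945 > 0 and -3553 < 0  ⇒  (a,b)_∞ = +1.
v=11: a=11^3·(≡8), b=11^1·(≡7) mod 11; (8|11)=-1, (7|11)=-1; (−1)^{3·1·5}·(-1)^1·(-1)^3 = -1.
v=5: a=5^-1·(≡4), b=5^0·(≡2) mod 5; (4|5)=+1, (2|5)=-1; (−1)^{-1·0·2}·(+1)^0·(-1)^-1 = -1.
v=17: a=17^3·(≡15), b=17^1·(≡12) mod 17; (15|17)=+1, (12|17)=-1; (−1)^{3·1·8}·(+1)^1·(-1)^3 = -1.
v=2: v_2(a)=-2, v_2(b)=0; units ≡ 1, 7 (mod 8); ε·ε+αω+βω = 0·1+-2·0+0·0 ≡ 0  ⇒  (a,b)_2 = +1.
v=19: a=19^3·(≡12), b=19^1·(≡3) mod 19; (12|19)=-1, (3|19)=-1; (−1)^{3·1·9}·(-1)^1·(-1)^3 = -1.
v=3: a=3^4·(≡2), b=3^0·(≡2) mod 3; (2|3)=-1, (2|3)=-1; (−1)^{4·0·1}·(-1)^0·(-1)^4 = +1.
(230945, -3553 / ℚ) ramifies at {5, 11, 17, 19}: a division algebra.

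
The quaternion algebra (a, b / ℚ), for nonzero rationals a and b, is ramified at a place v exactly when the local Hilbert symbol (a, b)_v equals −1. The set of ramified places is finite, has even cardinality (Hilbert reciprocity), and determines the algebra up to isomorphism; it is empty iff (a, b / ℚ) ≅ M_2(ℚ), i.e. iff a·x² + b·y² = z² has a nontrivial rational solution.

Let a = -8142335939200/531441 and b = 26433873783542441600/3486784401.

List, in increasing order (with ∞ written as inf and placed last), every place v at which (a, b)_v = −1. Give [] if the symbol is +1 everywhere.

[17, 29]

Mod squares: a ≡ -58, b ≡ 986. Check v ∈ {∞, 2, 3, 5, 17, 19, 23, 29}.
v=2: v_2(a)=7, v_2(b)=7; units ≡ 3, 5 (mod 8); ε·ε+αω+βω = 1·0+7·1+7·1 ≡ 0  ⇒  (a,b)_2 = +1.
v=23: a=23^0·(≡14), b=23^2·(≡17) mod 23; (14|23)=-1, (17|23)=-1; (−1)^{0·2·11}·(-1)^2·(-1)^0 = +1.
v=29: a=29^3·(≡19), b=29^3·(≡6) mod 29; (19|29)=-1, (6|29)=+1; (−1)^{3·3·14}·(-1)^3·(+1)^3 = -1.
v=19: a=19^2·(≡10), b=19^4·(≡9) mod 19; (10|19)=-1, (9|19)=+1; (−1)^{2·4·9}·(-1)^4·(+1)^2 = +1.
v=3: a=3^-12·(≡2), b=3^-20·(≡2) mod 3; (2|3)=-1, (2|3)=-1; (−1)^{-12·-20·1}·(-1)^-20·(-1)^-12 = +1.
v=17: a=17^2·(≡7), b=17^3·(≡5) mod 17; (7|17)=-1, (5|17)=-1; (−1)^{2·3·8}·(-1)^3·(-1)^2 = -1.
v=∞: -58 < 0 and 986 > 0  ⇒  (a,b)_∞ = +1.
v=5: a=5^2·(≡2), b=5^2·(≡4) mod 5; (2|5)=-1, (4|5)=+1; (−1)^{2·2·2}·(-1)^2·(+1)^2 = +1.
Ram(-58, 986) = {17, 29}; no ℚ_17-point on the conic.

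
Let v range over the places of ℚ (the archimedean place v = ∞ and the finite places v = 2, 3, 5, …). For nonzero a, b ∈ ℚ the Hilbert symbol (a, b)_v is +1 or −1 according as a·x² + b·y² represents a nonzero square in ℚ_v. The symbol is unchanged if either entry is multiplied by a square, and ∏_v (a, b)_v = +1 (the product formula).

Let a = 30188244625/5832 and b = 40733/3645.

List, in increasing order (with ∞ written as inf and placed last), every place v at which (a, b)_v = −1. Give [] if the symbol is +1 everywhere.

[5, 7]

Mod squares: a ≡ 770, b ≡ 385. Check v ∈ {∞, 2, 3, 5, 7, 11, 23}.
v=∞: 770 > 0 and 385 > 0  ⇒  (a,b)_∞ = +1.
v=2: v_2(a)=-3, v_2(b)=0; units ≡ 1, 1 (mod 8); ε·ε+αω+βω = 0·0+-3·0+0·0 ≡ 0  ⇒  (a,b)_2 = +1.
v=5: a=5^3·(≡1), b=5^-1·(≡2) mod 5; (1|5)=+1, (2|5)=-1; (−1)^{3·-1·2}·(+1)^-1·(-1)^3 = -1.
v=7: a=7^3·(≡3), b=7^1·(≡6) mod 7; (3|7)=-1, (6|7)=-1; (−1)^{3·1·3}·(-1)^1·(-1)^3 = -1.
v=23: a=23^2·(≡17), b=23^2·(≡7) mod 23; (17|23)=-1, (7|23)=-1; (−1)^{2·2·11}·(-1)^2·(-1)^2 = +1.
v=11: a=11^3·(≡4), b=11^1·(≡10) mod 11; (4|11)=+1, (10|11)=-1; (−1)^{3·1·5}·(+1)^1·(-1)^3 = +1.
v=3: a=3^-6·(≡2), b=3^-6·(≡1) mod 3; (2|3)=-1, (1|3)=+1; (−1)^{-6·-6·1}·(-1)^-6·(+1)^-6 = +1.
|Ram(770, 385)| = 2, even; anisotropic at {5, 7}.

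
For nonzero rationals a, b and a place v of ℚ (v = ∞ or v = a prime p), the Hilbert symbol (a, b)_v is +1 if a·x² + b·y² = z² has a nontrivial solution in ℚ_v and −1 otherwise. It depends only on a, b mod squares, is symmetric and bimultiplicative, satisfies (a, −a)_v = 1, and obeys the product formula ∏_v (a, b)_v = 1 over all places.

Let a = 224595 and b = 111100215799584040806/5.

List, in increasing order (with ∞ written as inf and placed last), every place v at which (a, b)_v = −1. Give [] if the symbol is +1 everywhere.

[29, 31]

(a, b) ≡ (24955, 2030) mod (ℚ^×)²; places V = {2, 3, 5, 7, 23, 29, 31, ∞}.
(a,b)_5: α=1, u≡4; β=-1, v≡1 (mod 5); (4|5)=+1, (1|5)=+1; sign (−1)^0·+1^-1·+1^1 = +1.
(a,b)_29: α=0, u≡19; β=1, v≡21 (mod 29); (19|29)=-1, (21|29)=-1; sign (−1)^0·-1^1·-1^0 = -1.
(a,b)_2: α=0, β=1; u≡3, v≡7 (mod 8); ε(u)ε(v)=1·1, αω(v)=0·0, βω(u)=1·1; sum ≡ 0  ⇒  +1.
(a,b)_23: α=1, u≡13; β=4, v≡9 (mod 23); (13|23)=+1, (9|23)=+1; sign (−1)^0·+1^4·+1^1 = +1.
(a,b)_31: α=1, u≡22; β=4, v≡12 (mod 31); (22|31)=-1, (12|31)=-1; sign (−1)^0·-1^4·-1^1 = -1.
(a,b)_∞: sgn(24955)=+, sgn(2030)=+, so +1.
(a,b)_7: α=1, u≡4; β=7, v≡5 (mod 7); (4|7)=+1, (5|7)=-1; sign (−1)^1·+1^7·-1^1 = +1.
(a,b)_3: α=2, u≡1; β=2, v≡2 (mod 3); (1|3)=+1, (2|3)=-1; sign (−1)^0·+1^2·-1^2 = +1.
|Ram(24955, 2030)| = 2, even; anisotropic at {29, 31}.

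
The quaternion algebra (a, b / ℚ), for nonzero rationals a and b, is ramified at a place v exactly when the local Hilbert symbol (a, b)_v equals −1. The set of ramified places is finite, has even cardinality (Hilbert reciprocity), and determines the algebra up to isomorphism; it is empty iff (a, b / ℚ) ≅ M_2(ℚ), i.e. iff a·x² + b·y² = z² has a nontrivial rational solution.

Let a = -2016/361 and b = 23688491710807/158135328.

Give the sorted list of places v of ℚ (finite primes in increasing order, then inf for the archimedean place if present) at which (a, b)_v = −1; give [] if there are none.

Mod squares: a ≡ -14, b ≡ 169694. Check v ∈ {∞, 2, 3, 7, 11, 13, 17, 19, 23, 31}.
v=2: v_2(a)=5, v_2(b)=-5; units ≡ 1, 7 (mod 8); ε·ε+αω+βω = 0·1+5·0+-5·0 ≡ 0  ⇒  (a,b)_2 = +1.
v=17: a=17^0·(≡6), b=17^1·(≡3) mod 17; (6|17)=-1, (3|17)=-1; (−1)^{0·1·8}·(-1)^1·(-1)^0 = -1.
v=13: a=13^0·(≡9), b=13^-2·(≡6) mod 13; (9|13)=+1, (6|13)=-1; (−1)^{0·-2·6}·(+1)^-2·(-1)^0 = +1.
v=31: a=31^0·(≡17), b=31^3·(≡16) mod 31; (17|31)=-1, (16|31)=+1; (−1)^{0·3·15}·(-1)^3·(+1)^0 = -1.
v=3: a=3^2·(≡1), b=3^-4·(≡2) mod 3; (1|3)=+1, (2|3)=-1; (−1)^{2·-4·1}·(+1)^-4·(-1)^2 = +1.
v=23: a=23^0·(≡12), b=23^1·(≡8) mod 23; (12|23)=+1, (8|23)=+1; (−1)^{0·1·11}·(+1)^1·(+1)^0 = +1.
v=7: a=7^1·(≡5), b=7^5·(≡2) mod 7; (5|7)=-1, (2|7)=+1; (−1)^{1·5·3}·(-1)^5·(+1)^1 = +1.
v=11: a=11^0·(≡7), b=11^2·(≡7) mod 11; (7|11)=-1, (7|11)=-1; (−1)^{0·2·5}·(-1)^2·(-1)^0 = +1.
v=∞: -14 < 0 and 169694 > 0  ⇒  (a,b)_∞ = +1.
v=19: a=19^-2·(≡17), b=19^-2·(≡9) mod 19; (17|19)=+1, (9|19)=+1; (−1)^{-2·-2·9}·(+1)^-2·(+1)^-2 = +1.
|Ram(-14, 169694)| = 2, even; anisotropic at {17, 31}.

[17, 31]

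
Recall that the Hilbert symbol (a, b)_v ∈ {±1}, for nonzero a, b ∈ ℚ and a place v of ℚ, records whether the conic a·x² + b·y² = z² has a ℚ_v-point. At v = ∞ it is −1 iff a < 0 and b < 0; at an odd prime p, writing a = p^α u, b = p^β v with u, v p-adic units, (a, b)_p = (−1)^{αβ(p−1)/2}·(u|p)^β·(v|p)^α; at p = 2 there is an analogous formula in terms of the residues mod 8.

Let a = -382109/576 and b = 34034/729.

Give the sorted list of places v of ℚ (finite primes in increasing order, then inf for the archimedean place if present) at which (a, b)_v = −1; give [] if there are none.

Mod squares: a ≡ -2261, b ≡ 34034. Check v ∈ {∞, 2, 3, 7, 11, 13, 17, 19}.
v=3: a=3^-2·(≡1), b=3^-6·(≡2) mod 3; (1|3)=+1, (2|3)=-1; (−1)^{-2·-6·1}·(+1)^-6·(-1)^-2 = +1.
v=13: a=13^2·(≡10), b=13^1·(≡5) mod 13; (10|13)=+1, (5|13)=-1; (−1)^{2·1·6}·(+1)^1·(-1)^2 = +1.
v=7: a=7^1·(≡3), b=7^1·(≡4) mod 7; (3|7)=-1, (4|7)=+1; (−1)^{1·1·3}·(-1)^1·(+1)^1 = +1.
v=17: a=17^1·(≡10), b=17^1·(≡2) mod 17; (10|17)=-1, (2|17)=+1; (−1)^{1·1·8}·(-1)^1·(+1)^1 = -1.
v=2: v_2(a)=-6, v_2(b)=1; units ≡ 3, 1 (mod 8); ε·ε+αω+βω = 1·0+-6·0+1·1 ≡ 1  ⇒  (a,b)_2 = -1.
v=∞: -2261 < 0 and 34034 > 0  ⇒  (a,b)_∞ = +1.
v=11: a=11^0·(≡5), b=11^1·(≡1) mod 11; (5|11)=+1, (1|11)=+1; (−1)^{0·1·5}·(+1)^1·(+1)^0 = +1.
v=19: a=19^1·(≡8), b=19^0·(≡17) mod 19; (8|19)=-1, (17|19)=+1; (−1)^{1·0·9}·(-1)^0·(+1)^1 = +1.
Ram(-2261, 34034) = {2, 17}; no ℚ_2-point on the conic.

[2, 17]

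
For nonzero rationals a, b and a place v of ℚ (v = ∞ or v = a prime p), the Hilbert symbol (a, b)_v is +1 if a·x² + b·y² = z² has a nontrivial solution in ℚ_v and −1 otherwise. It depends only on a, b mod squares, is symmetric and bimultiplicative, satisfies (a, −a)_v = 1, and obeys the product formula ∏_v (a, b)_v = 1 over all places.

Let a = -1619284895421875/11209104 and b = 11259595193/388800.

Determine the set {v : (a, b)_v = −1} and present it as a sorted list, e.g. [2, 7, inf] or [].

[11, 43]

Mod squares: a ≡ -1763, b ≡ 1419. Check v ∈ {∞, 2, 3, 5, 7, 11, 17, 31, 41, 43}.
v=5: a=5^6·(≡2), b=5^-2·(≡4) mod 5; (2|5)=-1, (4|5)=+1; (−1)^{6·-2·2}·(-1)^-2·(+1)^6 = +1.
v=41: a=41^3·(≡1), b=41^2·(≡33) mod 41; (1|41)=+1, (33|41)=+1; (−1)^{3·2·20}·(+1)^2·(+1)^3 = +1.
v=31: a=31^-2·(≡19), b=31^0·(≡13) mod 31; (19|31)=+1, (13|31)=-1; (−1)^{-2·0·15}·(+1)^0·(-1)^-2 = +1.
v=43: a=43^1·(≡26), b=43^1·(≡12) mod 43; (26|43)=-1, (12|43)=-1; (−1)^{1·1·21}·(-1)^1·(-1)^1 = -1.
v=2: v_2(a)=-4, v_2(b)=-6; units ≡ 5, 3 (mod 8); ε·ε+αω+βω = 0·1+-4·1+-6·1 ≡ 0  ⇒  (a,b)_2 = +1.
v=11: a=11^2·(≡7), b=11^1·(≡6) mod 11; (7|11)=-1, (6|11)=-1; (−1)^{2·1·5}·(-1)^1·(-1)^2 = -1.
v=7: a=7^0·(≡1), b=7^2·(≡6) mod 7; (1|7)=+1, (6|7)=-1; (−1)^{0·2·3}·(+1)^2·(-1)^0 = +1.
v=∞: -1763 < 0 and 1419 > 0  ⇒  (a,b)_∞ = +1.
v=17: a=17^2·(≡11), b=17^2·(≡9) mod 17; (11|17)=-1, (9|17)=+1; (−1)^{2·2·8}·(-1)^2·(+1)^2 = +1.
v=3: a=3^-6·(≡1), b=3^-5·(≡2) mod 3; (1|3)=+1, (2|3)=-1; (−1)^{-6·-5·1}·(+1)^-5·(-1)^-6 = +1.
Ram(-1763, 1419) = {11, 43}; no ℚ_11-point on the conic.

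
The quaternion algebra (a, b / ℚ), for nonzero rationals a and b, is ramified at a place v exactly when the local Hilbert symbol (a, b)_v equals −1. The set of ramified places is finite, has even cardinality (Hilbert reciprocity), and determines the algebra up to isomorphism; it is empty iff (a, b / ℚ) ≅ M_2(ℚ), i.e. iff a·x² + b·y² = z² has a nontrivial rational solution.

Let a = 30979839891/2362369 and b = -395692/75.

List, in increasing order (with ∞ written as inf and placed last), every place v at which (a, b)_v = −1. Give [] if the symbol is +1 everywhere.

Mod squares: a ≡ 51051, b ≡ -561. Check v ∈ {∞, 2, 3, 5, 7, 11, 13, 17, 19, 23, 29, 41, 53}.
v=11: a=11^1·(≡2), b=11^1·(≡1) mod 11; (2|11)=-1, (1|11)=+1; (−1)^{1·1·5}·(-1)^1·(+1)^1 = +1.
v=29: a=29^-2·(≡14), b=29^0·(≡11) mod 29; (14|29)=-1, (11|29)=-1; (−1)^{-2·0·14}·(-1)^0·(-1)^-2 = +1.
v=3: a=3^1·(≡1), b=3^-1·(≡2) mod 3; (1|3)=+1, (2|3)=-1; (−1)^{1·-1·1}·(+1)^-1·(-1)^1 = +1.
v=41: a=41^2·(≡13), b=41^0·(≡6) mod 41; (13|41)=-1, (6|41)=-1; (−1)^{2·0·20}·(-1)^0·(-1)^2 = +1.
v=5: a=5^0·(≡4), b=5^-2·(≡1) mod 5; (4|5)=+1, (1|5)=+1; (−1)^{0·-2·2}·(+1)^-2·(+1)^0 = +1.
v=23: a=23^0·(≡5), b=23^2·(≡21) mod 23; (5|23)=-1, (21|23)=-1; (−1)^{0·2·11}·(-1)^2·(-1)^0 = +1.
v=13: a=13^1·(≡3), b=13^0·(≡8) mod 13; (3|13)=+1, (8|13)=-1; (−1)^{1·0·6}·(+1)^0·(-1)^1 = -1.
v=17: a=17^1·(≡10), b=17^1·(≡2) mod 17; (10|17)=-1, (2|17)=+1; (−1)^{1·1·8}·(-1)^1·(+1)^1 = -1.
v=2: v_2(a)=0, v_2(b)=2; units ≡ 3, 7 (mod 8); ε·ε+αω+βω = 1·1+0·0+2·1 ≡ 1  ⇒  (a,b)_2 = -1.
v=7: a=7^1·(≡5), b=7^0·(≡5) mod 7; (5|7)=-1, (5|7)=-1; (−1)^{1·0·3}·(-1)^0·(-1)^1 = -1.
v=53: a=53^-2·(≡23), b=53^0·(≡34) mod 53; (23|53)=-1, (34|53)=-1; (−1)^{-2·0·26}·(-1)^0·(-1)^-2 = +1.
v=∞: 51051 > 0 and -561 < 0  ⇒  (a,b)_∞ = +1.
v=19: a=19^2·(≡5), b=19^0·(≡17) mod 19; (5|19)=+1, (17|19)=+1; (−1)^{2·0·9}·(+1)^0·(+1)^2 = +1.
|Ram(51051, -561)| = 4, even; anisotropic at {2, 7, 13, 17}.

[2, 7, 13, 17]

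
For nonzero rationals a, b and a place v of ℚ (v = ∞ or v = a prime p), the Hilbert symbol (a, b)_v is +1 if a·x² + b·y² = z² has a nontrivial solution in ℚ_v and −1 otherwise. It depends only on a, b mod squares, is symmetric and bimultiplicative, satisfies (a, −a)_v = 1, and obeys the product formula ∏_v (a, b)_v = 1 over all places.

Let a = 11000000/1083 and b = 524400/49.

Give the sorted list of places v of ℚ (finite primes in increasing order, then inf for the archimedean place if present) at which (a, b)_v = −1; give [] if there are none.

[3, 11, 19, 23]

Mod squares: a ≡ 33, b ≡ 1311. Check v ∈ {∞, 2, 3, 5, 7, 11, 19, 23}.
v=3: a=3^-1·(≡2), b=3^1·(≡2) mod 3; (2|3)=-1, (2|3)=-1; (−1)^{-1·1·1}·(-1)^1·(-1)^-1 = -1.
v=∞: 33 > 0 and 1311 > 0  ⇒  (a,b)_∞ = +1.
v=7: a=7^0·(≡5), b=7^-2·(≡2) mod 7; (5|7)=-1, (2|7)=+1; (−1)^{0·-2·3}·(-1)^-2·(+1)^0 = +1.
v=11: a=11^1·(≡9), b=11^0·(≡6) mod 11; (9|11)=+1, (6|11)=-1; (−1)^{1·0·5}·(+1)^0·(-1)^1 = -1.
v=2: v_2(a)=6, v_2(b)=4; units ≡ 1, 7 (mod 8); ε·ε+αω+βω = 0·1+6·0+4·0 ≡ 0  ⇒  (a,b)_2 = +1.
v=19: a=19^-2·(≡15), b=19^1·(≡8) mod 19; (15|19)=-1, (8|19)=-1; (−1)^{-2·1·9}·(-1)^1·(-1)^-2 = -1.
v=23: a=23^0·(≡10), b=23^1·(≡10) mod 23; (10|23)=-1, (10|23)=-1; (−1)^{0·1·11}·(-1)^1·(-1)^0 = -1.
v=5: a=5^6·(≡3), b=5^2·(≡4) mod 5; (3|5)=-1, (4|5)=+1; (−1)^{6·2·2}·(-1)^2·(+1)^6 = +1.
(33, 1311 / ℚ) ramifies at {3, 11, 19, 23}: a division algebra.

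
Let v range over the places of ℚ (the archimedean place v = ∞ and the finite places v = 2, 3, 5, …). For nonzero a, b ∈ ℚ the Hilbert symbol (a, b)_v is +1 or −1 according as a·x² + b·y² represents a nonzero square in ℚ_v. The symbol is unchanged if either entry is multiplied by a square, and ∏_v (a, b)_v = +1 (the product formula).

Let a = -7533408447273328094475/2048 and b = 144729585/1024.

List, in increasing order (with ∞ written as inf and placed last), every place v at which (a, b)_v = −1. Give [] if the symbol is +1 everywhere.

[3, 5, 11, 17]

Mod squares: a ≡ -22, b ≡ 36465. Check v ∈ {∞, 2, 3, 5, 7, 11, 13, 17}.
v=2: v_2(a)=-11, v_2(b)=-10; units ≡ 5, 1 (mod 8); ε·ε+αω+βω = 0·0+-11·0+-10·1 ≡ 0  ⇒  (a,b)_2 = +1.
v=11: a=11^1·(≡4), b=11^1·(≡3) mod 11; (4|11)=+1, (3|11)=+1; (−1)^{1·1·5}·(+1)^1·(+1)^1 = -1.
v=17: a=17^4·(≡14), b=17^1·(≡6) mod 17; (14|17)=-1, (6|17)=-1; (−1)^{4·1·8}·(-1)^1·(-1)^4 = -1.
v=5: a=5^2·(≡2), b=5^1·(≡3) mod 5; (2|5)=-1, (3|5)=-1; (−1)^{2·1·2}·(-1)^1·(-1)^2 = -1.
v=3: a=3^14·(≡2), b=3^5·(≡2) mod 3; (2|3)=-1, (2|3)=-1; (−1)^{14·5·1}·(-1)^5·(-1)^14 = -1.
v=7: a=7^4·(≡3), b=7^2·(≡4) mod 7; (3|7)=-1, (4|7)=+1; (−1)^{4·2·3}·(-1)^2·(+1)^4 = +1.
v=∞: -22 < 0 and 36465 > 0  ⇒  (a,b)_∞ = +1.
v=13: a=13^4·(≡9), b=13^1·(≡4) mod 13; (9|13)=+1, (4|13)=+1; (−1)^{4·1·6}·(+1)^1·(+1)^4 = +1.
|Ram(-22, 36465)| = 4, even; anisotropic at {3, 5, 11, 17}.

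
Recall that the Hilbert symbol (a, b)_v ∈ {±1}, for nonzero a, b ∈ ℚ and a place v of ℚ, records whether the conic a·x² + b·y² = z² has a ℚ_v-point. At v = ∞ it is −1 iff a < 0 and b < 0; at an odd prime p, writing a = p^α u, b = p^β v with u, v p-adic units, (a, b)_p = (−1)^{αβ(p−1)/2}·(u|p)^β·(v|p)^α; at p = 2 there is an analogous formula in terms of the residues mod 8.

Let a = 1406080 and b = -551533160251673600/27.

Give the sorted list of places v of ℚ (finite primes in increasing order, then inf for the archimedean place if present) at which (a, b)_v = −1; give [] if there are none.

Mod squares: a ≡ 130, b ≡ -33. Check v ∈ {∞, 2, 3, 5, 7, 11, 13}.
v=13: a=13^3·(≡3), b=13^8·(≡2) mod 13; (3|13)=+1, (2|13)=-1; (−1)^{3·8·6}·(+1)^8·(-1)^3 = -1.
v=2: v_2(a)=7, v_2(b)=10; units ≡ 1, 7 (mod 8); ε·ε+αω+βω = 0·1+7·0+10·0 ≡ 0  ⇒  (a,b)_2 = +1.
v=∞: 130 > 0 and -33 < 0  ⇒  (a,b)_∞ = +1.
v=11: a=11^0·(≡5), b=11^1·(≡10) mod 11; (5|11)=+1, (10|11)=-1; (−1)^{0·1·5}·(+1)^1·(-1)^0 = +1.
v=5: a=5^1·(≡1), b=5^2·(≡3) mod 5; (1|5)=+1, (3|5)=-1; (−1)^{1·2·2}·(+1)^2·(-1)^1 = -1.
v=3: a=3^0·(≡1), b=3^-3·(≡1) mod 3; (1|3)=+1, (1|3)=+1; (−1)^{0·-3·1}·(+1)^-3·(+1)^0 = +1.
v=7: a=7^0·(≡4), b=7^4·(≡4) mod 7; (4|7)=+1, (4|7)=+1; (−1)^{0·4·3}·(+1)^4·(+1)^0 = +1.
(130, -33 / ℚ) ramifies at {5, 13}: a division algebra.

[5, 13]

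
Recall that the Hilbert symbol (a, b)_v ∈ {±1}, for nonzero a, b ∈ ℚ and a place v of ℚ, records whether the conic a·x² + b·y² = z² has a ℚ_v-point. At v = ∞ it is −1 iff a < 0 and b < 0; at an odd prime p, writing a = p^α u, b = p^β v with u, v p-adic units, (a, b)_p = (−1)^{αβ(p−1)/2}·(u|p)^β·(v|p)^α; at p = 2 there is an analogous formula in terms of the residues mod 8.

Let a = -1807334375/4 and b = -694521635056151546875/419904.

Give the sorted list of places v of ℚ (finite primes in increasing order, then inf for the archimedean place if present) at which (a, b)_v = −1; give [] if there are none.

[11, 29, 37, inf]

(a, b) ≡ (-59015, -1771) mod (ℚ^×)²; places V = {2, 3, 5, 7, 11, 23, 29, 37, ∞}.
(a,b)_11: α=1, u≡9; β=1, v≡4 (mod 11); (9|11)=+1, (4|11)=+1; sign (−1)^1·+1^1·+1^1 = -1.
(a,b)_∞: sgn(-59015)=−, sgn(-1771)=−, so -1.
(a,b)_23: α=0, u≡9; β=3, v≡21 (mod 23); (9|23)=+1, (21|23)=-1; sign (−1)^0·+1^3·-1^0 = +1.
(a,b)_7: α=2, u≡1; β=3, v≡6 (mod 7); (1|7)=+1, (6|7)=-1; sign (−1)^0·+1^3·-1^2 = +1.
(a,b)_2: α=-2, β=-6; u≡1, v≡5 (mod 8); ε(u)ε(v)=0·0, αω(v)=-2·1, βω(u)=-6·0; sum ≡ 0  ⇒  +1.
(a,b)_3: α=0, u≡1; β=-8, v≡2 (mod 3); (1|3)=+1, (2|3)=-1; sign (−1)^0·+1^-8·-1^0 = +1.
(a,b)_37: α=1, u≡11; β=2, v≡18 (mod 37); (11|37)=+1, (18|37)=-1; sign (−1)^0·+1^2·-1^1 = -1.
(a,b)_5: α=5, u≡2; β=6, v≡4 (mod 5); (2|5)=-1, (4|5)=+1; sign (−1)^0·-1^6·+1^5 = +1.
(a,b)_29: α=1, u≡6; β=4, v≡8 (mod 29); (6|29)=+1, (8|29)=-1; sign (−1)^0·+1^4·-1^1 = -1.
(-59015, -1771 / ℚ) ramifies at {11, 29, 37, ∞}: a division algebra.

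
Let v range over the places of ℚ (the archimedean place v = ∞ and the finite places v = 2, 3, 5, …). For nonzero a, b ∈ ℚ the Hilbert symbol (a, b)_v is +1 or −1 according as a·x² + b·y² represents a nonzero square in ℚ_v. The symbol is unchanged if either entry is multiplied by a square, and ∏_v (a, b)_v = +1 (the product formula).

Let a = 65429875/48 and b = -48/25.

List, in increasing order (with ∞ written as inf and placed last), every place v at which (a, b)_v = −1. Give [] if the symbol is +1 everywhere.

[5, 47]

(a, b) ≡ (7851585, -3) mod (ℚ^×)²; places V = {2, 3, 5, 7, 37, 43, 47, ∞}.
(a,b)_43: α=1, u≡14; β=0, v≡17 (mod 43); (14|43)=+1, (17|43)=+1; sign (−1)^0·+1^0·+1^1 = +1.
(a,b)_37: α=1, u≡30; β=0, v≡4 (mod 37); (30|37)=+1, (4|37)=+1; sign (−1)^0·+1^0·+1^1 = +1.
(a,b)_5: α=3, u≡3; β=-2, v≡2 (mod 5); (3|5)=-1, (2|5)=-1; sign (−1)^0·-1^-2·-1^3 = -1.
(a,b)_∞: sgn(7851585)=+, sgn(-3)=−, so +1.
(a,b)_3: α=-1, u≡1; β=1, v≡2 (mod 3); (1|3)=+1, (2|3)=-1; sign (−1)^1·+1^1·-1^-1 = +1.
(a,b)_47: α=1, u≡32; β=0, v≡15 (mod 47); (32|47)=+1, (15|47)=-1; sign (−1)^0·+1^0·-1^1 = -1.
(a,b)_7: α=1, u≡3; β=0, v≡2 (mod 7); (3|7)=-1, (2|7)=+1; sign (−1)^0·-1^0·+1^1 = +1.
(a,b)_2: α=-4, β=4; u≡1, v≡5 (mod 8); ε(u)ε(v)=0·0, αω(v)=-4·1, βω(u)=4·0; sum ≡ 0  ⇒  +1.
|Ram(7851585, -3)| = 2, even; anisotropic at {5, 47}.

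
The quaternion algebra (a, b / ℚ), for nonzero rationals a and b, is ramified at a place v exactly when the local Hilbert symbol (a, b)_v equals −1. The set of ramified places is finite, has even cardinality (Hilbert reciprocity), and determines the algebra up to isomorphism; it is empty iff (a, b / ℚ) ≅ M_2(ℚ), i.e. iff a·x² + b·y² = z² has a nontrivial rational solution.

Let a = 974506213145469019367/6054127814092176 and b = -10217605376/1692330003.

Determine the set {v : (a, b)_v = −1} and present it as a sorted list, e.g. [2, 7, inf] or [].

[3, 23]

Mod squares: a ≡ 23, b ≡ -627. Check v ∈ {∞, 2, 3, 7, 11, 13, 19, 23, 29, 31}.
v=13: a=13^-4·(≡9), b=13^-2·(≡12) mod 13; (9|13)=+1, (12|13)=+1; (−1)^{-4·-2·6}·(+1)^-2·(+1)^-4 = +1.
v=∞: 23 > 0 and -627 < 0  ⇒  (a,b)_∞ = +1.
v=31: a=31^2·(≡6), b=31^0·(≡30) mod 31; (6|31)=-1, (30|31)=-1; (−1)^{2·0·15}·(-1)^0·(-1)^2 = +1.
v=2: v_2(a)=-4, v_2(b)=8; units ≡ 7, 5 (mod 8); ε·ε+αω+βω = 1·0+-4·1+8·0 ≡ 0  ⇒  (a,b)_2 = +1.
v=29: a=29^-2·(≡13), b=29^-2·(≡2) mod 29; (13|29)=+1, (2|29)=-1; (−1)^{-2·-2·14}·(+1)^-2·(-1)^-2 = +1.
v=7: a=7^-4·(≡4), b=7^-2·(≡3) mod 7; (4|7)=+1, (3|7)=-1; (−1)^{-4·-2·3}·(+1)^-2·(-1)^-4 = +1.
v=3: a=3^-8·(≡2), b=3^-5·(≡1) mod 3; (2|3)=-1, (1|3)=+1; (−1)^{-8·-5·1}·(-1)^-5·(+1)^-8 = -1.
v=19: a=19^6·(≡11), b=19^3·(≡4) mod 19; (11|19)=+1, (4|19)=+1; (−1)^{6·3·9}·(+1)^3·(+1)^6 = +1.
v=11: a=11^6·(≡9), b=11^1·(≡4) mod 11; (9|11)=+1, (4|11)=+1; (−1)^{6·1·5}·(+1)^1·(+1)^6 = +1.
v=23: a=23^3·(≡8), b=23^2·(≡11) mod 23; (8|23)=+1, (11|23)=-1; (−1)^{3·2·11}·(+1)^2·(-1)^3 = -1.
|Ram(23, -627)| = 2, even; anisotropic at {3, 23}.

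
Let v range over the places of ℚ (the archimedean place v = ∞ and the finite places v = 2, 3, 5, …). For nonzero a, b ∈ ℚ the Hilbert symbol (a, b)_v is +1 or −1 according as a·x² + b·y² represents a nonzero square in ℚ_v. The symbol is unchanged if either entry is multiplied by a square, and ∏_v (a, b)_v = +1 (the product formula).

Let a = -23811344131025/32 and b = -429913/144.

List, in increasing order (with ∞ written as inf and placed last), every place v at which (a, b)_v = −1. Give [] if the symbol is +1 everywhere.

(a, b) ≡ (-418, -3553) mod (ℚ^×)²; places V = {2, 3, 5, 11, 17, 19, ∞}.
(a,b)_17: α=2, u≡11; β=1, v≡3 (mod 17); (11|17)=-1, (3|17)=-1; sign (−1)^0·-1^1·-1^2 = -1.
(a,b)_3: α=0, u≡2; β=-2, v≡2 (mod 3); (2|3)=-1, (2|3)=-1; sign (−1)^0·-1^-2·-1^0 = +1.
(a,b)_2: α=-5, β=-4; u≡7, v≡7 (mod 8); ε(u)ε(v)=1·1, αω(v)=-5·0, βω(u)=-4·0; sum ≡ 1  ⇒  -1.
(a,b)_19: α=5, u≡4; β=1, v≡14 (mod 19); (4|19)=+1, (14|19)=-1; sign (−1)^1·+1^1·-1^5 = +1.
(a,b)_5: α=2, u≡2; β=0, v≡3 (mod 5); (2|5)=-1, (3|5)=-1; sign (−1)^0·-1^0·-1^2 = +1.
(a,b)_∞: sgn(-418)=−, sgn(-3553)=−, so -1.
(a,b)_11: α=3, u≡2; β=3, v≡7 (mod 11); (2|11)=-1, (7|11)=-1; sign (−1)^1·-1^3·-1^3 = -1.
(-418, -3553 / ℚ) ramifies at {2, 11, 17, ∞}: a division algebra.

[2, 11, 17, inf]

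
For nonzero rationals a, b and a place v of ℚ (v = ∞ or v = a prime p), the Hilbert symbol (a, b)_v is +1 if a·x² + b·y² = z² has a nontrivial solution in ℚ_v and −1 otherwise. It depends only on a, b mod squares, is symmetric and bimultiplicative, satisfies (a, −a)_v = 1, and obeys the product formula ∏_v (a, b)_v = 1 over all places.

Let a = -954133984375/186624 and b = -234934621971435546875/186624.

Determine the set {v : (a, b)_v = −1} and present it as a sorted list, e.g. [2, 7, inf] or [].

[5, 11, 29, inf]

Mod squares: a ≡ -2442583, b ≡ -155. Check v ∈ {∞, 2, 3, 5, 11, 13, 19, 29, 31}.
v=11: a=11^1·(≡3), b=11^2·(≡6) mod 11; (3|11)=+1, (6|11)=-1; (−1)^{1·2·5}·(+1)^2·(-1)^1 = -1.
v=5: a=5^8·(≡3), b=5^13·(≡4) mod 5; (3|5)=-1, (4|5)=+1; (−1)^{8·13·2}·(-1)^13·(+1)^8 = -1.
v=29: a=29^1·(≡19), b=29^2·(≡8) mod 29; (19|29)=-1, (8|29)=-1; (−1)^{1·2·14}·(-1)^2·(-1)^1 = -1.
v=13: a=13^1·(≡7), b=13^2·(≡1) mod 13; (7|13)=-1, (1|13)=+1; (−1)^{1·2·6}·(-1)^2·(+1)^1 = +1.
v=19: a=19^1·(≡17), b=19^2·(≡5) mod 19; (17|19)=+1, (5|19)=+1; (−1)^{1·2·9}·(+1)^2·(+1)^1 = +1.
v=2: v_2(a)=-8, v_2(b)=-8; units ≡ 1, 5 (mod 8); ε·ε+αω+βω = 0·0+-8·1+-8·0 ≡ 0  ⇒  (a,b)_2 = +1.
v=3: a=3^-6·(≡2), b=3^-6·(≡1) mod 3; (2|3)=-1, (1|3)=+1; (−1)^{-6·-6·1}·(-1)^-6·(+1)^-6 = +1.
v=31: a=31^1·(≡2), b=31^1·(≡15) mod 31; (2|31)=+1, (15|31)=-1; (−1)^{1·1·15}·(+1)^1·(-1)^1 = +1.
v=∞: -2442583 < 0 and -155 < 0  ⇒  (a,b)_∞ = -1.
Ram(-2442583, -155) = {5, 11, 29, ∞}; no ℚ_5-point on the conic.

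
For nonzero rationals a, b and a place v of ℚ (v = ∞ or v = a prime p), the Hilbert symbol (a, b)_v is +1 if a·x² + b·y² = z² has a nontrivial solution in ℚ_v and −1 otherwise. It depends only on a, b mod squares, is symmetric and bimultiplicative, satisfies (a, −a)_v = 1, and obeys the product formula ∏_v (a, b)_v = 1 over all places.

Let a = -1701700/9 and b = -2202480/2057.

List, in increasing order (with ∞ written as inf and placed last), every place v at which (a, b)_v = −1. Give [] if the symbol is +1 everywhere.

(a, b) ≡ (-17017, -260015) mod (ℚ^×)²; places V = {2, 3, 5, 7, 11, 13, 17, 19, 23, ∞}.
(a,b)_11: α=1, u≡9; β=-2, v≡1 (mod 11); (9|11)=+1, (1|11)=+1; sign (−1)^0·+1^-2·+1^1 = +1.
(a,b)_13: α=1, u≡4; β=0, v≡2 (mod 13); (4|13)=+1, (2|13)=-1; sign (−1)^0·+1^0·-1^1 = -1.
(a,b)_17: α=1, u≡9; β=-1, v≡3 (mod 17); (9|17)=+1, (3|17)=-1; sign (−1)^0·+1^-1·-1^1 = -1.
(a,b)_3: α=-2, u≡2; β=2, v≡1 (mod 3); (2|3)=-1, (1|3)=+1; sign (−1)^0·-1^2·+1^-2 = +1.
(a,b)_23: α=0, u≡18; β=1, v≡15 (mod 23); (18|23)=+1, (15|23)=-1; sign (−1)^0·+1^1·-1^0 = +1.
(a,b)_5: α=2, u≡3; β=1, v≡2 (mod 5); (3|5)=-1, (2|5)=-1; sign (−1)^0·-1^1·-1^2 = -1.
(a,b)_7: α=1, u≡5; β=1, v≡4 (mod 7); (5|7)=-1, (4|7)=+1; sign (−1)^1·-1^1·+1^1 = +1.
(a,b)_19: α=0, u≡6; β=1, v≡15 (mod 19); (6|19)=+1, (15|19)=-1; sign (−1)^0·+1^1·-1^0 = +1.
(a,b)_∞: sgn(-17017)=−, sgn(-260015)=−, so -1.
(a,b)_2: α=2, β=4; u≡7, v≡1 (mod 8); ε(u)ε(v)=1·0, αω(v)=2·0, βω(u)=4·0; sum ≡ 0  ⇒  +1.
(-17017, -260015 / ℚ) ramifies at {5, 13, 17, ∞}: a division algebra.

[5, 13, 17, inf]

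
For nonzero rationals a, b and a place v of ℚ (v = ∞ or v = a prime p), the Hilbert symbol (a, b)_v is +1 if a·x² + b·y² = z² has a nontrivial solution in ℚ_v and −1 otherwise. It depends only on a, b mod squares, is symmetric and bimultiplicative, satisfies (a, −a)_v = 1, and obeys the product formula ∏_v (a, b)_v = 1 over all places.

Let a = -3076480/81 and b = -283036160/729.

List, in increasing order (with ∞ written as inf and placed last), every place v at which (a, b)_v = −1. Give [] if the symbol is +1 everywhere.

[5, 11, 19, inf]

Mod squares: a ≡ -48070, b ≡ -2090. Check v ∈ {∞, 2, 3, 5, 11, 19, 23}.
v=23: a=23^1·(≡16), b=23^2·(≡2) mod 23; (16|23)=+1, (2|23)=+1; (−1)^{1·2·11}·(+1)^2·(+1)^1 = +1.
v=19: a=19^1·(≡11), b=19^1·(≡9) mod 19; (11|19)=+1, (9|19)=+1; (−1)^{1·1·9}·(+1)^1·(+1)^1 = -1.
v=3: a=3^-4·(≡2), b=3^-6·(≡1) mod 3; (2|3)=-1, (1|3)=+1; (−1)^{-4·-6·1}·(-1)^-6·(+1)^-4 = +1.
v=5: a=5^1·(≡4), b=5^1·(≡2) mod 5; (4|5)=+1, (2|5)=-1; (−1)^{1·1·2}·(+1)^1·(-1)^1 = -1.
v=2: v_2(a)=7, v_2(b)=9; units ≡ 5, 3 (mod 8); ε·ε+αω+βω = 0·1+7·1+9·1 ≡ 0  ⇒  (a,b)_2 = +1.
v=∞: -48070 < 0 and -2090 < 0  ⇒  (a,b)_∞ = -1.
v=11: a=11^1·(≡7), b=11^1·(≡8) mod 11; (7|11)=-1, (8|11)=-1; (−1)^{1·1·5}·(-1)^1·(-1)^1 = -1.
|Ram(-48070, -2090)| = 4, even; anisotropic at {5, 11, 19, ∞}.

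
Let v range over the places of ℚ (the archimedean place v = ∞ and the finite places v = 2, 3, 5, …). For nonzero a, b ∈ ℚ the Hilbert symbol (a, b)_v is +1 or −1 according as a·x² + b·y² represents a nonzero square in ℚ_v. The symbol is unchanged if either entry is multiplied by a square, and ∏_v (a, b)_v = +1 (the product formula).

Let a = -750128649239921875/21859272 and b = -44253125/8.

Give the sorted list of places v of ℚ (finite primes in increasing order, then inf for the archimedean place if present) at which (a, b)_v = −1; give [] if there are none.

Mod squares: a ≡ -1190, b ≡ -10. Check v ∈ {∞, 2, 3, 5, 7, 11, 17, 19, 29, 31}.
v=∞: -1190 < 0 and -10 < 0  ⇒  (a,b)_∞ = -1.
v=11: a=11^2·(≡3), b=11^0·(≡5) mod 11; (3|11)=+1, (5|11)=+1; (−1)^{2·0·5}·(+1)^0·(+1)^2 = +1.
v=19: a=19^-2·(≡17), b=19^0·(≡17) mod 19; (17|19)=+1, (17|19)=+1; (−1)^{-2·0·9}·(+1)^0·(+1)^-2 = +1.
v=29: a=29^-2·(≡16), b=29^0·(≡26) mod 29; (16|29)=+1, (26|29)=-1; (−1)^{-2·0·14}·(+1)^0·(-1)^-2 = +1.
v=5: a=5^7·(≡2), b=5^5·(≡3) mod 5; (2|5)=-1, (3|5)=-1; (−1)^{7·5·2}·(-1)^5·(-1)^7 = +1.
v=7: a=7^5·(≡6), b=7^2·(≡1) mod 7; (6|7)=-1, (1|7)=+1; (−1)^{5·2·3}·(-1)^2·(+1)^5 = +1.
v=2: v_2(a)=-3, v_2(b)=-3; units ≡ 5, 3 (mod 8); ε·ε+αω+βω = 0·1+-3·1+-3·1 ≡ 0  ⇒  (a,b)_2 = +1.
v=3: a=3^-2·(≡1), b=3^0·(≡2) mod 3; (1|3)=+1, (2|3)=-1; (−1)^{-2·0·1}·(+1)^0·(-1)^-2 = +1.
v=31: a=31^2·(≡14), b=31^0·(≡11) mod 31; (14|31)=+1, (11|31)=-1; (−1)^{2·0·15}·(+1)^0·(-1)^2 = +1.
v=17: a=17^3·(≡1), b=17^2·(≡12) mod 17; (1|17)=+1, (12|17)=-1; (−1)^{3·2·8}·(+1)^2·(-1)^3 = -1.
|Ram(-1190, -10)| = 2, even; anisotropic at {17, ∞}.

[17, inf]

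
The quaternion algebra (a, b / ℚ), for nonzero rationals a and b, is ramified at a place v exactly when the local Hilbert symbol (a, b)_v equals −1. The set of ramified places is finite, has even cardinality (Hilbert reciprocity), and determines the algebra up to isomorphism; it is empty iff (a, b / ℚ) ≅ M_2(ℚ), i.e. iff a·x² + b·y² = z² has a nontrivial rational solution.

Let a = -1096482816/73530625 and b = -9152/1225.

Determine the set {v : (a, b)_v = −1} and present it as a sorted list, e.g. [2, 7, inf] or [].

[13, inf]

Mod squares: a ≡ -11, b ≡ -143. Check v ∈ {∞, 2, 3, 5, 7, 11, 13}.
v=2: v_2(a)=16, v_2(b)=6; units ≡ 5, 1 (mod 8); ε·ε+αω+βω = 0·0+16·0+6·1 ≡ 0  ⇒  (a,b)_2 = +1.
v=13: a=13^2·(≡11), b=13^1·(≡8) mod 13; (11|13)=-1, (8|13)=-1; (−1)^{2·1·6}·(-1)^1·(-1)^2 = -1.
v=11: a=11^1·(≡2), b=11^1·(≡1) mod 11; (2|11)=-1, (1|11)=+1; (−1)^{1·1·5}·(-1)^1·(+1)^1 = +1.
v=∞: -11 < 0 and -143 < 0  ⇒  (a,b)_∞ = -1.
v=3: a=3^2·(≡1), b=3^0·(≡1) mod 3; (1|3)=+1, (1|3)=+1; (−1)^{2·0·1}·(+1)^0·(+1)^2 = +1.
v=5: a=5^-4·(≡1), b=5^-2·(≡2) mod 5; (1|5)=+1, (2|5)=-1; (−1)^{-4·-2·2}·(+1)^-2·(-1)^-4 = +1.
v=7: a=7^-6·(≡6), b=7^-2·(≡1) mod 7; (6|7)=-1, (1|7)=+1; (−1)^{-6·-2·3}·(-1)^-2·(+1)^-6 = +1.
(-11, -143 / ℚ) ramifies at {13, ∞}: a division algebra.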